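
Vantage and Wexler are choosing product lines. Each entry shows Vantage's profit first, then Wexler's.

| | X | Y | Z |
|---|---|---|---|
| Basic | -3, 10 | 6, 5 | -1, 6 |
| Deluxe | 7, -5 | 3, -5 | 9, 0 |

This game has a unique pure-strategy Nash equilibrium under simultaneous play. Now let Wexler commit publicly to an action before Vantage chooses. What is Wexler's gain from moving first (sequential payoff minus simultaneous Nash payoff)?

5

Backward induction with Wexler moving first.
- X: Vantage compares -3, 7 and picks Deluxe; Wexler would get -5.
- Y: Vantage compares 6, 3 and picks Basic; Wexler would get 5.
- Z: Vantage compares -1, 9 and picks Deluxe; Wexler would get 0.
Wexler's induced payoffs are -5, 5, 0, so Wexler commits to Y. Subgame-perfect outcome: (Basic, Y) with payoffs (6, 5).
Under simultaneous play:
Vantage's best replies: X→Deluxe; Y→Basic; Z→Deluxe.
Wexler's best replies: Basic→X; Deluxe→Z.
Only (Deluxe, Z) has each player best-responding; Nash payoffs (9, 0).
Wexler's commitment gain: 5 − 0 = 5.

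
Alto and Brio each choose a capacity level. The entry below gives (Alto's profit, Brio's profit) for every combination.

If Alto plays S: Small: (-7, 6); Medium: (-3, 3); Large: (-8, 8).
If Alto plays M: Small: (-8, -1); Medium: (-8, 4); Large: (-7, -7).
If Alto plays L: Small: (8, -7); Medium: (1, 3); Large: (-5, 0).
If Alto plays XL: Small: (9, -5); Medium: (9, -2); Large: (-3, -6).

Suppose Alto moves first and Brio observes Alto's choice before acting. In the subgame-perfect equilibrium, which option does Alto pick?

Brio best-responds to each possible Alto move:
- S → Brio plays Large (best of 6, 3, 8); Alto gets -8.
- M → Brio plays Medium (best of -1, 4, -7); Alto gets -8.
- L → Brio plays Medium (best of -7, 3, 0); Alto gets 1.
- XL → Brio plays Medium (best of -5, -2, -6); Alto gets 9.
Alto's induced payoffs are -8, -8, 1, 9, so Alto commits to XL. Subgame-perfect outcome: (XL, Medium) with payoffs (9, -2).

XL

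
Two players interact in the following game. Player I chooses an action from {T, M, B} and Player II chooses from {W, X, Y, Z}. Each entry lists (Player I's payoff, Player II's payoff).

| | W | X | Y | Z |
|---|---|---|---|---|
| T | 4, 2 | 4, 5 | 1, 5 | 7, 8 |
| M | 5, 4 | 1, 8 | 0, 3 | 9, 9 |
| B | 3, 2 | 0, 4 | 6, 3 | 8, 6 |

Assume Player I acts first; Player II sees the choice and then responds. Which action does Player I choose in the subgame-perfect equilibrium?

M

Solve by backward induction (Player I leads).
- T: Player II compares 2, 5, 5, 8 and picks Z; Player I would get 7.
- M: Player II compares 4, 8, 3, 9 and picks Z; Player I would get 9.
- B: Player II compares 2, 4, 3, 6 and picks Z; Player I would get 8.
Player I's induced payoffs are 7, 9, 8, so Player I commits to M. Subgame-perfect outcome: (M, Z) with payoffs (9, 9).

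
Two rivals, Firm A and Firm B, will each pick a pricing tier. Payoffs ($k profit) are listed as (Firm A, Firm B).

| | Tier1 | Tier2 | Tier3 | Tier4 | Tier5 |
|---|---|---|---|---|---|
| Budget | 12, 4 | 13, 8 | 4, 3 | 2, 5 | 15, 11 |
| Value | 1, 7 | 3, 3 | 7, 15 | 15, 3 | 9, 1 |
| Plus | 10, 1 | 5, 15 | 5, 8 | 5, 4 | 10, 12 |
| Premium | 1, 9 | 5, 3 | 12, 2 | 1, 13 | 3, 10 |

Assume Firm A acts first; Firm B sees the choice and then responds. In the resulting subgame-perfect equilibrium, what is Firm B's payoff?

Firm B best-responds to each possible Firm A move:
- Budget: BR = Tier5, leader payoff 15.
- Value: BR = Tier3, leader payoff 7.
- Plus: BR = Tier2, leader payoff 5.
- Premium: BR = Tier4, leader payoff 1.
Maximizing over 15, 7, 5, 1, Firm A chooses Budget. Subgame-perfect outcome: (Budget, Tier5) with payoffs (15, 11).

11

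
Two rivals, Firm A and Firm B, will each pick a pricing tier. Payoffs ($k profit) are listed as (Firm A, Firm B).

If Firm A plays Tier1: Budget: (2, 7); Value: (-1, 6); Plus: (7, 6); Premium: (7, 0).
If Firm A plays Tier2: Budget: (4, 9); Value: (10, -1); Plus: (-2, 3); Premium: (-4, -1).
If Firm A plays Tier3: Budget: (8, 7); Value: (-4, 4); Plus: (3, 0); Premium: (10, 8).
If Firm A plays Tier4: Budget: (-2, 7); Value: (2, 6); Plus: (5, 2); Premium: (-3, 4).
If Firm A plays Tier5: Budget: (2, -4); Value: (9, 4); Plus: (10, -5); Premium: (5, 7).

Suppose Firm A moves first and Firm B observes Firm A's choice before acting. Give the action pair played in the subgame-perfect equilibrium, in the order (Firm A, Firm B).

Firm B best-responds to each possible Firm A move:
- Tier1: BR = Budget, leader payoff 2.
- Tier2: BR = Budget, leader payoff 4.
- Tier3: BR = Premium, leader payoff 10.
- Tier4: BR = Budget, leader payoff -2.
- Tier5: BR = Premium, leader payoff 5.
Firm A's induced payoffs are 2, 4, 10, -2, 5, so Firm A commits to Tier3. Subgame-perfect outcome: (Tier3, Premium) with payoffs (10, 8).

(Tier3, Premium)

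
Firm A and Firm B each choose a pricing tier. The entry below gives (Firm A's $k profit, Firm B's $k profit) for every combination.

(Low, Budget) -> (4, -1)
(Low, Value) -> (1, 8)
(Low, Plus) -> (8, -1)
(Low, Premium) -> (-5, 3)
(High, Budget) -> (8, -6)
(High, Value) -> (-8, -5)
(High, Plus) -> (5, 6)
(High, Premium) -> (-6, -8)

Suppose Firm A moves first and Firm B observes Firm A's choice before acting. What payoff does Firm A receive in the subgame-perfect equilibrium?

Work backward from Firm B's decision.
- Low → Firm B plays Value (best of -1, 8, -1, 3); Firm A gets 1.
- High → Firm B plays Plus (best of -6, -5, 6, -8); Firm A gets 5.
Among 1, 5, the best is 5 at High. Subgame-perfect outcome: (High, Plus) with payoffs (5, 6).

5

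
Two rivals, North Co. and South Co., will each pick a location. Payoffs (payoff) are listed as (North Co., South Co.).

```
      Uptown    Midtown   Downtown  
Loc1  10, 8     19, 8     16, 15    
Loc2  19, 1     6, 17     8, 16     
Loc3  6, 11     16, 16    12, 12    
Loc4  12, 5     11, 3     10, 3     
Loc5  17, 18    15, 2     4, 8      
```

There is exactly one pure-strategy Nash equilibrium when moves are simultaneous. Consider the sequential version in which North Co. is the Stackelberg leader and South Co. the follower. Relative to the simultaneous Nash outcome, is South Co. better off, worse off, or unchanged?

better off

Work backward from South Co.'s decision.
- Loc1: BR = Downtown, leader payoff 16.
- Loc2: BR = Midtown, leader payoff 6.
- Loc3: BR = Midtown, leader payoff 16.
- Loc4: BR = Uptown, leader payoff 12.
- Loc5: BR = Uptown, leader payoff 17.
Maximizing over 16, 6, 16, 12, 17, North Co. chooses Loc5. Subgame-perfect outcome: (Loc5, Uptown) with payoffs (17, 18).
For the simultaneous game, intersect best replies.
North Co.'s best replies: Uptown→Loc2; Midtown→Loc1; Downtown→Loc1.
South Co.'s best replies: Loc1→Downtown; Loc2→Midtown; Loc3→Midtown; Loc4→Uptown; Loc5→Uptown.
Only (Loc1, Downtown) has each player best-responding; Nash payoffs (16, 15).
South Co. earns 18 sequentially versus 15 at the Nash outcome: better off.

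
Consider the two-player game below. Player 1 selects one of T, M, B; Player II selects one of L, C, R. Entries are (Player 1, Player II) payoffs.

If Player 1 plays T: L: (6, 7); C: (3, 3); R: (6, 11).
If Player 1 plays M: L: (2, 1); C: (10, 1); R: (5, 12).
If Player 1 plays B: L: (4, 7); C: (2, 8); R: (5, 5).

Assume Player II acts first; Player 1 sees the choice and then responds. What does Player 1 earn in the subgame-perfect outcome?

Work backward from Player 1's decision.
- L: BR = T, leader payoff 7.
- C: BR = M, leader payoff 1.
- R: BR = T, leader payoff 11.
Maximizing over 7, 1, 11, Player II chooses R. Subgame-perfect outcome: (T, R) with payoffs (6, 11).

6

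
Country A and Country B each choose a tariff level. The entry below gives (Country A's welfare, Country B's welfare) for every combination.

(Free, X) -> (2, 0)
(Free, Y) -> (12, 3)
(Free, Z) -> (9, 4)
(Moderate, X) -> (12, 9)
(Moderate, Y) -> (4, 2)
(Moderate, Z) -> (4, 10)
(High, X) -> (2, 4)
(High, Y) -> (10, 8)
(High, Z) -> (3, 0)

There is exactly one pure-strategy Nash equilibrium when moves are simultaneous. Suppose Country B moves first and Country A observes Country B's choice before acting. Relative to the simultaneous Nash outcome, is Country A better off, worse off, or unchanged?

Backward induction with Country B moving first.
- X: Country A compares 2, 12, 2 and picks Moderate; Country B would get 9.
- Y: Country A compares 12, 4, 10 and picks Free; Country B would get 3.
- Z: Country A compares 9, 4, 3 and picks Free; Country B would get 4.
Among 9, 3, 4, the best is 9 at X. Subgame-perfect outcome: (Moderate, X) with payoffs (12, 9).
Now find the simultaneous Nash equilibrium.
Country A's best replies: X→Moderate; Y→Free; Z→Free.
Country B's best replies: Free→Z; Moderate→Z; High→Y.
Only (Free, Z) has each player best-responding; Nash payoffs (9, 4).
Country A earns 12 sequentially versus 9 at the Nash outcome: better off.

better off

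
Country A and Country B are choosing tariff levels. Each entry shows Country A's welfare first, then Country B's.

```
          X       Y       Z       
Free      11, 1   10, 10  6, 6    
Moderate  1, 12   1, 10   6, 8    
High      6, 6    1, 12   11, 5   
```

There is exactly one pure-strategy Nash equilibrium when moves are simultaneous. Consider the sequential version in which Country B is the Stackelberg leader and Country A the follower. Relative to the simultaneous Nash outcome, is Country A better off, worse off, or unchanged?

Country A best-responds to each possible Country B move:
- X: Country A compares 11, 1, 6 and picks Free; Country B would get 1.
- Y: Country A compares 10, 1, 1 and picks Free; Country B would get 10.
- Z: Country A compares 6, 6, 11 and picks High; Country B would get 5.
Country B's induced payoffs are 1, 10, 5, so Country B commits to Y. Subgame-perfect outcome: (Free, Y) with payoffs (10, 10).
Under simultaneous play:
Country A's best replies: X→Free; Y→Free; Z→High.
Country B's best replies: Free→Y; Moderate→X; High→Y.
The unique mutual best reply is (Free, Y), giving (10, 10).
Country A earns 10 sequentially versus 10 at the Nash outcome: unchanged.

unchanged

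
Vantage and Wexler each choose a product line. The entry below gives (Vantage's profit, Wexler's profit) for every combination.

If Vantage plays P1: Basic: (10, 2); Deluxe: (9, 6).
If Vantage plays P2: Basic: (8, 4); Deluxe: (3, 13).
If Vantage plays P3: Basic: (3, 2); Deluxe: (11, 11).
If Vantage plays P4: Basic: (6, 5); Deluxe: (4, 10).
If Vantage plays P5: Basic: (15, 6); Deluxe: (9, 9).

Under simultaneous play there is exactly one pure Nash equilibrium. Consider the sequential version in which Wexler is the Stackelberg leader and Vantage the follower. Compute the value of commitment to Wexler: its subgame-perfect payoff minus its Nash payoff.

Work backward from Vantage's decision.
- Basic: Vantage compares 10, 8, 3, 6, 15 and picks P5; Wexler would get 6.
- Deluxe: Vantage compares 9, 3, 11, 4, 9 and picks P3; Wexler would get 11.
Among 6, 11, the best is 11 at Deluxe. Subgame-perfect outcome: (P3, Deluxe) with payoffs (11, 11).
Under simultaneous play:
Vantage's best replies: Basic→P5; Deluxe→P3.
Wexler's best replies: P1→Deluxe; P2→Deluxe; P3→Deluxe; P4→Deluxe; P5→Deluxe.
Only (P3, Deluxe) has each player best-responding; Nash payoffs (11, 11).
Wexler's commitment gain: 11 − 11 = 0.

0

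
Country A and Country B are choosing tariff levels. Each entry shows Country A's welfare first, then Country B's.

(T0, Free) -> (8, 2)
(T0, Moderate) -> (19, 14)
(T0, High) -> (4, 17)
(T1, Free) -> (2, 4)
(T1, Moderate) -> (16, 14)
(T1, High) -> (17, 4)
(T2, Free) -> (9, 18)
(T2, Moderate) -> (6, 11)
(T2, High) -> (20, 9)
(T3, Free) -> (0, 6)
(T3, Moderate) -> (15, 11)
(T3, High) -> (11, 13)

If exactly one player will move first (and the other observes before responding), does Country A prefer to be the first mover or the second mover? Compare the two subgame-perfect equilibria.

If Country A leads: Country B's best replies are T0→High, T1→Moderate, T2→Free, T3→High; Country A's induced payoffs 4, 16, 9, 11; outcome (T1, Moderate), payoffs (16, 14).
If Country B leads: Country A's best replies are Free→T2, Moderate→T0, High→T2; Country B's induced payoffs 18, 14, 9; outcome (T2, Free), payoffs (9, 18).
Country A gets 16 moving first and 9 moving second, so Country A prefers to move first.

first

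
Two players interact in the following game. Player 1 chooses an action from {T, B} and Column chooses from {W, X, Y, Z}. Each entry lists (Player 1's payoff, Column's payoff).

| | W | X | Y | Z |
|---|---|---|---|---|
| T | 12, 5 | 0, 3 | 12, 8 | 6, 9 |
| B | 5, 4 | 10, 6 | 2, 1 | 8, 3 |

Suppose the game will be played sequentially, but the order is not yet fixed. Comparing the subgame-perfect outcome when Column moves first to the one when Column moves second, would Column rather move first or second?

If Player 1 leads: Column's best replies are T→Z, B→X; Player 1's induced payoffs 6, 10; outcome (B, X), payoffs (10, 6).
If Column leads: Player 1's best replies are W→T, X→B, Y→T, Z→B; Column's induced payoffs 5, 6, 8, 3; outcome (T, Y), payoffs (12, 8).
Column gets 8 moving first and 6 moving second, so Column prefers to move first.

first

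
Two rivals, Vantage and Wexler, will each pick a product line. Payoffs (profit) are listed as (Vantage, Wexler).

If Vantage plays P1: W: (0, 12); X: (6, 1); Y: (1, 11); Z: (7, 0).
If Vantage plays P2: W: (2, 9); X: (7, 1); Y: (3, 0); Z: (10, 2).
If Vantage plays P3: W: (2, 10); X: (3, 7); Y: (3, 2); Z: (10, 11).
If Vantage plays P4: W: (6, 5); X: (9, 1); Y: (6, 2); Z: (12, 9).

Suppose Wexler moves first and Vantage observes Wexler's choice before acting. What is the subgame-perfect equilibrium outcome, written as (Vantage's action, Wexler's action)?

Vantage best-responds to each possible Wexler move:
- W: BR = P4, leader payoff 5.
- X: BR = P4, leader payoff 1.
- Y: BR = P4, leader payoff 2.
- Z: BR = P4, leader payoff 9.
Maximizing over 5, 1, 2, 9, Wexler chooses Z. Subgame-perfect outcome: (P4, Z) with payoffs (12, 9).

(P4, Z)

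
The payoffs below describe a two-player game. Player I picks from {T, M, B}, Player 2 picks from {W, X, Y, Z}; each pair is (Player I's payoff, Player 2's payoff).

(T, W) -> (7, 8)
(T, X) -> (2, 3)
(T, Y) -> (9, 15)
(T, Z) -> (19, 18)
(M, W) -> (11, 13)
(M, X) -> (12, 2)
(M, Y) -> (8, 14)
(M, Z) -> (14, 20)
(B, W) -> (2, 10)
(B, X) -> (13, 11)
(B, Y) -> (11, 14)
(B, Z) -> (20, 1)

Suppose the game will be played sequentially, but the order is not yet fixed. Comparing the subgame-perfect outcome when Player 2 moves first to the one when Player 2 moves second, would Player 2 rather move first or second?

If Player I leads: Player 2's best replies are T→Z, M→Z, B→Y; Player I's induced payoffs 19, 14, 11; outcome (T, Z), payoffs (19, 18).
If Player 2 leads: Player I's best replies are W→M, X→B, Y→B, Z→B; Player 2's induced payoffs 13, 11, 14, 1; outcome (B, Y), payoffs (11, 14).
Player 2 gets 14 moving first and 18 moving second, so Player 2 prefers to move second.

second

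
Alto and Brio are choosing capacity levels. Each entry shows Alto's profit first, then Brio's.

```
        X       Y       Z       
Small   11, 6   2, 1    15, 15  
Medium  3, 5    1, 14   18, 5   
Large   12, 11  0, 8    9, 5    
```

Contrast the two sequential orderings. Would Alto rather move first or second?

first

If Alto leads: Brio's best replies are Small→Z, Medium→Y, Large→X; Alto's induced payoffs 15, 1, 12; outcome (Small, Z), payoffs (15, 15).
If Brio leads: Alto's best replies are X→Large, Y→Small, Z→Medium; Brio's induced payoffs 11, 1, 5; outcome (Large, X), payoffs (12, 11).
Alto gets 15 moving first and 12 moving second, so Alto prefers to move first.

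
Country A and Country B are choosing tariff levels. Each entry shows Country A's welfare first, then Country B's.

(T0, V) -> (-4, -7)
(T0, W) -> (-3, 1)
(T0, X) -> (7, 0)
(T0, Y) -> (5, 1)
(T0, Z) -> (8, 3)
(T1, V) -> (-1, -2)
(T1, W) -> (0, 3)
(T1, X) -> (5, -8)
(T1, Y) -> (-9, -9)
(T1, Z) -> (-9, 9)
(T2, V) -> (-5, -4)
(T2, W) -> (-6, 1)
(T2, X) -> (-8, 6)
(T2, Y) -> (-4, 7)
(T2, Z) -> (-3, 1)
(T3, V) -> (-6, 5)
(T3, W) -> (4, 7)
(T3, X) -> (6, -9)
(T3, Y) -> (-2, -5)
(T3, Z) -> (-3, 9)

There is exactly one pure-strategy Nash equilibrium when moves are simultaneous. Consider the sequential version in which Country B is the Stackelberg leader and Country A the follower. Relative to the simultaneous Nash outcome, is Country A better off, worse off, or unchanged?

worse off

Country A best-responds to each possible Country B move:
- V: BR = T1, leader payoff -2.
- W: BR = T3, leader payoff 7.
- X: BR = T0, leader payoff 0.
- Y: BR = T0, leader payoff 1.
- Z: BR = T0, leader payoff 3.
Among -2, 7, 0, 1, 3, the best is 7 at W. Subgame-perfect outcome: (T3, W) with payoffs (4, 7).
Under simultaneous play:
Country A's best replies: V→T1; W→T3; X→T0; Y→T0; Z→T0.
Country B's best replies: T0→Z; T1→Z; T2→Y; T3→Z.
The unique mutual best reply is (T0, Z), giving (8, 3).
Country A earns 4 sequentially versus 8 at the Nash outcome: worse off.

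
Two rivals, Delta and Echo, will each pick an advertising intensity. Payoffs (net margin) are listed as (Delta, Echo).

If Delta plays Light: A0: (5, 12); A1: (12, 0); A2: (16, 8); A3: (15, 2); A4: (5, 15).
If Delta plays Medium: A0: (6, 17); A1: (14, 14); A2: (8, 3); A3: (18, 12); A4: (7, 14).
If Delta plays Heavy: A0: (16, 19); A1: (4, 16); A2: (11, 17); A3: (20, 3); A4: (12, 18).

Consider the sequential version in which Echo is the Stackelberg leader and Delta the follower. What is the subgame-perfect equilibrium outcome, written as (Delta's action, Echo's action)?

(Heavy, A0)

Delta best-responds to each possible Echo move:
- A0 → Delta plays Heavy (best of 5, 6, 16); Echo gets 19.
- A1 → Delta plays Medium (best of 12, 14, 4); Echo gets 14.
- A2 → Delta plays Light (best of 16, 8, 11); Echo gets 8.
- A3 → Delta plays Heavy (best of 15, 18, 20); Echo gets 3.
- A4 → Delta plays Heavy (best of 5, 7, 12); Echo gets 18.
Echo's induced payoffs are 19, 14, 8, 3, 18, so Echo commits to A0. Subgame-perfect outcome: (Heavy, A0) with payoffs (16, 19).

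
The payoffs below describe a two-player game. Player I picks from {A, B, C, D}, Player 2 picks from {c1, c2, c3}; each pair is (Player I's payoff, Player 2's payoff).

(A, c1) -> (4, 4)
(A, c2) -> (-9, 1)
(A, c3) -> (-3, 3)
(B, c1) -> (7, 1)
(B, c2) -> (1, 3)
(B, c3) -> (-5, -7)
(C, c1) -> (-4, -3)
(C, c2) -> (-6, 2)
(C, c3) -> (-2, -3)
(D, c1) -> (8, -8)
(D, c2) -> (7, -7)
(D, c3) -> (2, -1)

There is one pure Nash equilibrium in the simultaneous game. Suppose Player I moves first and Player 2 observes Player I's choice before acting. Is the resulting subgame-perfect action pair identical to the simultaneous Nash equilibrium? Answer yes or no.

no

Backward induction with Player I moving first.
- A → Player 2 plays c1 (best of 4, 1, 3); Player I gets 4.
- B → Player 2 plays c2 (best of 1, 3, -7); Player I gets 1.
- C → Player 2 plays c2 (best of -3, 2, -3); Player I gets -6.
- D → Player 2 plays c3 (best of -8, -7, -1); Player I gets 2.
Player I's induced payoffs are 4, 1, -6, 2, so Player I commits to A. Subgame-perfect outcome: (A, c1) with payoffs (4, 4).
For the simultaneous game, intersect best replies.
Player I's best replies: c1→D; c2→D; c3→D.
Player 2's best replies: A→c1; B→c2; C→c2; D→c3.
The unique mutual best reply is (D, c3), giving (2, -1).
Sequential outcome (A, c1) differs from the Nash profile (D, c3).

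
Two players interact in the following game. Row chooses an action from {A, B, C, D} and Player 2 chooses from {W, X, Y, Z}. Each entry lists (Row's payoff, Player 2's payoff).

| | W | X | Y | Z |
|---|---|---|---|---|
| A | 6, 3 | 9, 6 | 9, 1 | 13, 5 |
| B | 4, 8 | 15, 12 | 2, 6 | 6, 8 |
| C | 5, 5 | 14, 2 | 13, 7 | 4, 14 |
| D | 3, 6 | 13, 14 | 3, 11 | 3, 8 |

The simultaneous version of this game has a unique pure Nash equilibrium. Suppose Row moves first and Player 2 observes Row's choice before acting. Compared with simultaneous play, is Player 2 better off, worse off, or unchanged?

Work backward from Player 2's decision.
- A: Player 2 compares 3, 6, 1, 5 and picks X; Row would get 9.
- B: Player 2 compares 8, 12, 6, 8 and picks X; Row would get 15.
- C: Player 2 compares 5, 2, 7, 14 and picks Z; Row would get 4.
- D: Player 2 compares 6, 14, 11, 8 and picks X; Row would get 13.
Maximizing over 9, 15, 4, 13, Row chooses B. Subgame-perfect outcome: (B, X) with payoffs (15, 12).
For the simultaneous game, intersect best replies.
Row's best replies: W→A; X→B; Y→C; Z→A.
Player 2's best replies: A→X; B→X; C→Z; D→X.
The unique mutual best reply is (B, X), giving (15, 12).
Player 2 earns 12 sequentially versus 12 at the Nash outcome: unchanged.

unchanged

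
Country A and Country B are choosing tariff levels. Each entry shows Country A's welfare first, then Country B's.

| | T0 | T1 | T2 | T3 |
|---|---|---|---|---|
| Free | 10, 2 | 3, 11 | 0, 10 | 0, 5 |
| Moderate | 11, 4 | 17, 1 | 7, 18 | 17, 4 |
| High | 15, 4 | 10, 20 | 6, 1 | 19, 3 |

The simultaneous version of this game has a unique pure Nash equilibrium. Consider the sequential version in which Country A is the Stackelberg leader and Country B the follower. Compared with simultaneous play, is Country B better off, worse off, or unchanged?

better off

Country B best-responds to each possible Country A move:
- Free → Country B plays T1 (best of 2, 11, 10, 5); Country A gets 3.
- Moderate → Country B plays T2 (best of 4, 1, 18, 4); Country A gets 7.
- High → Country B plays T1 (best of 4, 20, 1, 3); Country A gets 10.
Among 3, 7, 10, the best is 10 at High. Subgame-perfect outcome: (High, T1) with payoffs (10, 20).
For the simultaneous game, intersect best replies.
Country A's best replies: T0→High; T1→Moderate; T2→Moderate; T3→High.
Country B's best replies: Free→T1; Moderate→T2; High→T1.
The unique mutual best reply is (Moderate, T2), giving (7, 18).
Country B earns 20 sequentially versus 18 at the Nash outcome: better off.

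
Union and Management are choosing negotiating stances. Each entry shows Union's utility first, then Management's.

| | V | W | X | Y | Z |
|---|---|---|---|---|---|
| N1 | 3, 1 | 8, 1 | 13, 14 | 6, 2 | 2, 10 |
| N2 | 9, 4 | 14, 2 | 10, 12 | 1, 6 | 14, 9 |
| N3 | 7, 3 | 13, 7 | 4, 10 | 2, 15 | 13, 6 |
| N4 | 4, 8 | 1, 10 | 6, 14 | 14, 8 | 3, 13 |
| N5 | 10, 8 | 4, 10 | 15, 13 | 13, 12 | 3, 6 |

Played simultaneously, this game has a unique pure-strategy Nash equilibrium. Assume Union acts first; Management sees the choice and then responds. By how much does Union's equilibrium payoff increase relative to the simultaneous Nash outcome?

Solve by backward induction (Union leads).
- N1: BR = X, leader payoff 13.
- N2: BR = X, leader payoff 10.
- N3: BR = Y, leader payoff 2.
- N4: BR = X, leader payoff 6.
- N5: BR = X, leader payoff 15.
Among 13, 10, 2, 6, 15, the best is 15 at N5. Subgame-perfect outcome: (N5, X) with payoffs (15, 13).
Under simultaneous play:
Union's best replies: V→N5; W→N2; X→N5; Y→N4; Z→N2.
Management's best replies: N1→X; N2→X; N3→Y; N4→X; N5→X.
The unique mutual best reply is (N5, X), giving (15, 13).
Union's commitment gain: 15 − 15 = 0.

0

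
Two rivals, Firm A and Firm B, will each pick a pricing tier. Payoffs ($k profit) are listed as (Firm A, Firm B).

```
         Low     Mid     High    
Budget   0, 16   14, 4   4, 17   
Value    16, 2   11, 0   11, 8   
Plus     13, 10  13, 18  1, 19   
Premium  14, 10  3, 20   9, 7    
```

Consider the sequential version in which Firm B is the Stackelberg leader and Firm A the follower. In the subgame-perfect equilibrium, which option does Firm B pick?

High

Solve by backward induction (Firm B leads).
- Low → Firm A plays Value (best of 0, 16, 13, 14); Firm B gets 2.
- Mid → Firm A plays Budget (best of 14, 11, 13, 3); Firm B gets 4.
- High → Firm A plays Value (best of 4, 11, 1, 9); Firm B gets 8.
Maximizing over 2, 4, 8, Firm B chooses High. Subgame-perfect outcome: (Value, High) with payoffs (11, 8).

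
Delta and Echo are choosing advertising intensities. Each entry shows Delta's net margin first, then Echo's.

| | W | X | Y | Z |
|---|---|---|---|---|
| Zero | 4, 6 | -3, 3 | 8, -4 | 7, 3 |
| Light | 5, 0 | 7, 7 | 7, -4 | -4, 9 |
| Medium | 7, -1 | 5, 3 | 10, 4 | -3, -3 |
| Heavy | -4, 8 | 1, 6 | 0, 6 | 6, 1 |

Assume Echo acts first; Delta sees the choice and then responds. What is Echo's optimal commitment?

X

Delta best-responds to each possible Echo move:
- W → Delta plays Medium (best of 4, 5, 7, -4); Echo gets -1.
- X → Delta plays Light (best of -3, 7, 5, 1); Echo gets 7.
- Y → Delta plays Medium (best of 8, 7, 10, 0); Echo gets 4.
- Z → Delta plays Zero (best of 7, -4, -3, 6); Echo gets 3.
Maximizing over -1, 7, 4, 3, Echo chooses X. Subgame-perfect outcome: (Light, X) with payoffs (7, 7).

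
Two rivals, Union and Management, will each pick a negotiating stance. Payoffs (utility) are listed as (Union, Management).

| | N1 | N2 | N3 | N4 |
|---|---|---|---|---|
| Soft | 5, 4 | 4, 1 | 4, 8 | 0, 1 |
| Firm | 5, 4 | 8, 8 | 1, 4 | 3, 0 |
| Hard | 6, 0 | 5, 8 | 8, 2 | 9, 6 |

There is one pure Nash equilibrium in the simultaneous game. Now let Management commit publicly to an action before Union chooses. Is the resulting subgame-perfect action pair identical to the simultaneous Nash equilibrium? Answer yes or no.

Work backward from Union's decision.
- N1 → Union plays Hard (best of 5, 5, 6); Management gets 0.
- N2 → Union plays Firm (best of 4, 8, 5); Management gets 8.
- N3 → Union plays Hard (best of 4, 1, 8); Management gets 2.
- N4 → Union plays Hard (best of 0, 3, 9); Management gets 6.
Maximizing over 0, 8, 2, 6, Management chooses N2. Subgame-perfect outcome: (Firm, N2) with payoffs (8, 8).
Under simultaneous play:
Union's best replies: N1→Hard; N2→Firm; N3→Hard; N4→Hard.
Management's best replies: Soft→N3; Firm→N2; Hard→N2.
The unique mutual best reply is (Firm, N2), giving (8, 8).
Sequential outcome (Firm, N2) coincides with the Nash profile (Firm, N2).

yes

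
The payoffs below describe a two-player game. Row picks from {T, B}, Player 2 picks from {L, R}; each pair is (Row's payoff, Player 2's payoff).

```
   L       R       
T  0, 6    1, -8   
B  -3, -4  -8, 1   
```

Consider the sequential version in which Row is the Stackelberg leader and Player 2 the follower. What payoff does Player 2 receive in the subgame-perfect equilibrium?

6

Solve by backward induction (Row leads).
- T: BR = L, leader payoff 0.
- B: BR = R, leader payoff -8.
Among 0, -8, the best is 0 at T. Subgame-perfect outcome: (T, L) with payoffs (0, 6).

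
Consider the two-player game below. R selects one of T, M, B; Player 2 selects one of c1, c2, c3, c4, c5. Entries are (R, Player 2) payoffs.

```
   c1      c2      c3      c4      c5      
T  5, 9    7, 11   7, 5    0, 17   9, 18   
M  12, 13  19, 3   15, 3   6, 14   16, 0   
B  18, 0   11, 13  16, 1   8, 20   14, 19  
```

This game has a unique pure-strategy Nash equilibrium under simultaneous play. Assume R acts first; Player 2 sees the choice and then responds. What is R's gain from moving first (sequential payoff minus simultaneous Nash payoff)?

Player 2 best-responds to each possible R move:
- T: Player 2 compares 9, 11, 5, 17, 18 and picks c5; R would get 9.
- M: Player 2 compares 13, 3, 3, 14, 0 and picks c4; R would get 6.
- B: Player 2 compares 0, 13, 1, 20, 19 and picks c4; R would get 8.
Among 9, 6, 8, the best is 9 at T. Subgame-perfect outcome: (T, c5) with payoffs (9, 18).
Under simultaneous play:
R's best replies: c1→B; c2→M; c3→B; c4→B; c5→M.
Player 2's best replies: T→c5; M→c4; B→c4.
The unique mutual best reply is (B, c4), giving (8, 20).
R's commitment gain: 9 − 8 = 1.

1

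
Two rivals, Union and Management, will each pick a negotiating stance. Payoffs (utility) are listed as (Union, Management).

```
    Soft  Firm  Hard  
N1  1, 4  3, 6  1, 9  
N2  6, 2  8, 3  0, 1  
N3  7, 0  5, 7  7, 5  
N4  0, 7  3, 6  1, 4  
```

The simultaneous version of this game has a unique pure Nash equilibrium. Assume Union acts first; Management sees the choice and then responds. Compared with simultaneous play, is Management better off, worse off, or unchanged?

Management best-responds to each possible Union move:
- N1: Management compares 4, 6, 9 and picks Hard; Union would get 1.
- N2: Management compares 2, 3, 1 and picks Firm; Union would get 8.
- N3: Management compares 0, 7, 5 and picks Firm; Union would get 5.
- N4: Management compares 7, 6, 4 and picks Soft; Union would get 0.
Union's induced payoffs are 1, 8, 5, 0, so Union commits to N2. Subgame-perfect outcome: (N2, Firm) with payoffs (8, 3).
Now find the simultaneous Nash equilibrium.
Union's best replies: Soft→N3; Firm→N2; Hard→N3.
Management's best replies: N1→Hard; N2→Firm; N3→Firm; N4→Soft.
Only (N2, Firm) has each player best-responding; Nash payoffs (8, 3).
Management earns 3 sequentially versus 3 at the Nash outcome: unchanged.

unchanged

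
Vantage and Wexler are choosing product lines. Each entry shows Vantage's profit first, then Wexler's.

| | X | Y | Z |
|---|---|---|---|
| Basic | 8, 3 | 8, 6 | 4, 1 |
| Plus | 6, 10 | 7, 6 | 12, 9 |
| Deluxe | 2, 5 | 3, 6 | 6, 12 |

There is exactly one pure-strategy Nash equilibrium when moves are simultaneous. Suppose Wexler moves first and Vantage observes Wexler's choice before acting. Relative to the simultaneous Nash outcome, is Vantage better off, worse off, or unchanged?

Backward induction with Wexler moving first.
- X: Vantage compares 8, 6, 2 and picks Basic; Wexler would get 3.
- Y: Vantage compares 8, 7, 3 and picks Basic; Wexler would get 6.
- Z: Vantage compares 4, 12, 6 and picks Plus; Wexler would get 9.
Wexler's induced payoffs are 3, 6, 9, so Wexler commits to Z. Subgame-perfect outcome: (Plus, Z) with payoffs (12, 9).
For the simultaneous game, intersect best replies.
Vantage's best replies: X→Basic; Y→Basic; Z→Plus.
Wexler's best replies: Basic→Y; Plus→X; Deluxe→Z.
Only (Basic, Y) has each player best-responding; Nash payoffs (8, 6).
Vantage earns 12 sequentially versus 8 at the Nash outcome: better off.

better off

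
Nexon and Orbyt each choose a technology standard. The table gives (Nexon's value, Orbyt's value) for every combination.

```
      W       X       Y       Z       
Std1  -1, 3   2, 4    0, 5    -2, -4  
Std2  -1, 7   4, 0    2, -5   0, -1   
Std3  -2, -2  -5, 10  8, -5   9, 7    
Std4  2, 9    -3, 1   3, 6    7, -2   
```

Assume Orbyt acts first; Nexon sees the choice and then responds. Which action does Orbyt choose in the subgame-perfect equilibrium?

W

Backward induction with Orbyt moving first.
- W: Nexon compares -1, -1, -2, 2 and picks Std4; Orbyt would get 9.
- X: Nexon compares 2, 4, -5, -3 and picks Std2; Orbyt would get 0.
- Y: Nexon compares 0, 2, 8, 3 and picks Std3; Orbyt would get -5.
- Z: Nexon compares -2, 0, 9, 7 and picks Std3; Orbyt would get 7.
Maximizing over 9, 0, -5, 7, Orbyt chooses W. Subgame-perfect outcome: (Std4, W) with payoffs (2, 9).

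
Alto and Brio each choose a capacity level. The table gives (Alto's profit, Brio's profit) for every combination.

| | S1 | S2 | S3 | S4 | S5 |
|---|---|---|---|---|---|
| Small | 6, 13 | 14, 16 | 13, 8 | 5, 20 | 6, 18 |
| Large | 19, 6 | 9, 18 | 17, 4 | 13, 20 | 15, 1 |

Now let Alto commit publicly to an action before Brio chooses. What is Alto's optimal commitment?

Backward induction with Alto moving first.
- Small → Brio plays S4 (best of 13, 16, 8, 20, 18); Alto gets 5.
- Large → Brio plays S4 (best of 6, 18, 4, 20, 1); Alto gets 13.
Alto's induced payoffs are 5, 13, so Alto commits to Large. Subgame-perfect outcome: (Large, S4) with payoffs (13, 20).

Large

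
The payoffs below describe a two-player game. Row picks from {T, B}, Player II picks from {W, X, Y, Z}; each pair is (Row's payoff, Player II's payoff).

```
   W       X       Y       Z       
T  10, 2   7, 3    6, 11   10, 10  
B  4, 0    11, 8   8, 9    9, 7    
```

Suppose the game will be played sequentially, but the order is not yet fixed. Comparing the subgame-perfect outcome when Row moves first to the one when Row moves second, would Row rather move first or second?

second

If Row leads: Player II's best replies are T→Y, B→Y; Row's induced payoffs 6, 8; outcome (B, Y), payoffs (8, 9).
If Player II leads: Row's best replies are W→T, X→B, Y→B, Z→T; Player II's induced payoffs 2, 8, 9, 10; outcome (T, Z), payoffs (10, 10).
Row gets 8 moving first and 10 moving second, so Row prefers to move second.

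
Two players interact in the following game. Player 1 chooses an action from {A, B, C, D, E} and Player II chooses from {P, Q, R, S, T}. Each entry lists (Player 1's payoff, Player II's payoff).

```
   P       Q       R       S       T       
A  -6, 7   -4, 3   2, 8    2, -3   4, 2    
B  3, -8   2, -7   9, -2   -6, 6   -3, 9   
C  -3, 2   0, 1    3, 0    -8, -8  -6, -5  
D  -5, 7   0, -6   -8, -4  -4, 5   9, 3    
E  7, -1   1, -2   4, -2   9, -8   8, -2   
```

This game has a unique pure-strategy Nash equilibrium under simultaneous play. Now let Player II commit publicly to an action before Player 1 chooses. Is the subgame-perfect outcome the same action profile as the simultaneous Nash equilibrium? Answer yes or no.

no

Solve by backward induction (Player II leads).
- P: Player 1 compares -6, 3, -3, -5, 7 and picks E; Player II would get -1.
- Q: Player 1 compares -4, 2, 0, 0, 1 and picks B; Player II would get -7.
- R: Player 1 compares 2, 9, 3, -8, 4 and picks B; Player II would get -2.
- S: Player 1 compares 2, -6, -8, -4, 9 and picks E; Player II would get -8.
- T: Player 1 compares 4, -3, -6, 9, 8 and picks D; Player II would get 3.
Among -1, -7, -2, -8, 3, the best is 3 at T. Subgame-perfect outcome: (D, T) with payoffs (9, 3).
For the simultaneous game, intersect best replies.
Player 1's best replies: P→E; Q→B; R→B; S→E; T→D.
Player II's best replies: A→R; B→T; C→P; D→P; E→P.
The unique mutual best reply is (E, P), giving (7, -1).
Sequential outcome (D, T) differs from the Nash profile (E, P).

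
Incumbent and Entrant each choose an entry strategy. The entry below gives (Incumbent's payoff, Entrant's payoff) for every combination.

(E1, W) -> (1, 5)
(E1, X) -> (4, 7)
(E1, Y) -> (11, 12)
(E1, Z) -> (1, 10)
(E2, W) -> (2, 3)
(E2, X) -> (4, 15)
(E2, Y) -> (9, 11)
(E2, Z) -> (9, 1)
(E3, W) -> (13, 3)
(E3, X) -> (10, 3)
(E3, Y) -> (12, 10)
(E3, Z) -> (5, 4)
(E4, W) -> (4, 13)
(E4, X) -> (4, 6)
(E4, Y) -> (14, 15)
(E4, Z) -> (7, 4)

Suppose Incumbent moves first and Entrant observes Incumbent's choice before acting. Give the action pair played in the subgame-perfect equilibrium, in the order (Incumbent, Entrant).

(E4, Y)

Backward induction with Incumbent moving first.
- E1: BR = Y, leader payoff 11.
- E2: BR = X, leader payoff 4.
- E3: BR = Y, leader payoff 12.
- E4: BR = Y, leader payoff 14.
Among 11, 4, 12, 14, the best is 14 at E4. Subgame-perfect outcome: (E4, Y) with payoffs (14, 15).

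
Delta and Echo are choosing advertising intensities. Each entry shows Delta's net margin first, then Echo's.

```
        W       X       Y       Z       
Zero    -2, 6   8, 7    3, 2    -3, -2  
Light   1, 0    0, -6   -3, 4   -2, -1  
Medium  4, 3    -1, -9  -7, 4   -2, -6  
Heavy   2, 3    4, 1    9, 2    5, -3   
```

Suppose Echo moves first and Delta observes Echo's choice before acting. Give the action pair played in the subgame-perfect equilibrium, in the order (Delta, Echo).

Backward induction with Echo moving first.
- W → Delta plays Medium (best of -2, 1, 4, 2); Echo gets 3.
- X → Delta plays Zero (best of 8, 0, -1, 4); Echo gets 7.
- Y → Delta plays Heavy (best of 3, -3, -7, 9); Echo gets 2.
- Z → Delta plays Heavy (best of -3, -2, -2, 5); Echo gets -3.
Echo's induced payoffs are 3, 7, 2, -3, so Echo commits to X. Subgame-perfect outcome: (Zero, X) with payoffs (8, 7).

(Zero, X)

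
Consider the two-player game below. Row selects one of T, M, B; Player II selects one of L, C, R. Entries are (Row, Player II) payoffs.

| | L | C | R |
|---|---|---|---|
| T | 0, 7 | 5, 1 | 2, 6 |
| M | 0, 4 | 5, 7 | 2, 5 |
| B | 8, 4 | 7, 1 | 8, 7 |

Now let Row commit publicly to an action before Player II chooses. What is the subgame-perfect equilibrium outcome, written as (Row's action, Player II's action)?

Player II best-responds to each possible Row move:
- T: Player II compares 7, 1, 6 and picks L; Row would get 0.
- M: Player II compares 4, 7, 5 and picks C; Row would get 5.
- B: Player II compares 4, 1, 7 and picks R; Row would get 8.
Row's induced payoffs are 0, 5, 8, so Row commits to B. Subgame-perfect outcome: (B, R) with payoffs (8, 7).

(B, R)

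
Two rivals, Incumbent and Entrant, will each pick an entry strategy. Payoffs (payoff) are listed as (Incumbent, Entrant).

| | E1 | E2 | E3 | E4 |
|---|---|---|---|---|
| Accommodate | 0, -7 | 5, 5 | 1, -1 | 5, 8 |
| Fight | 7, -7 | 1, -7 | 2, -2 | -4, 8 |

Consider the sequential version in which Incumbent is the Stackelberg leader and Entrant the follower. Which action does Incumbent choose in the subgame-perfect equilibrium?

Backward induction with Incumbent moving first.
- Accommodate → Entrant plays E4 (best of -7, 5, -1, 8); Incumbent gets 5.
- Fight → Entrant plays E4 (best of -7, -7, -2, 8); Incumbent gets -4.
Maximizing over 5, -4, Incumbent chooses Accommodate. Subgame-perfect outcome: (Accommodate, E4) with payoffs (5, 8).

Accommodate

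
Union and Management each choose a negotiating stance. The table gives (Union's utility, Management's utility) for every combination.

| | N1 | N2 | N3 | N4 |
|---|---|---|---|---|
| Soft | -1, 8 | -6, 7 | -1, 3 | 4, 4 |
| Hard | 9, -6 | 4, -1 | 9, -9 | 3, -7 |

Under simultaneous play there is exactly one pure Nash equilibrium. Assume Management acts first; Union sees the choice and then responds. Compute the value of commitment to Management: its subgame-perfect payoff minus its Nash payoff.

5

Union best-responds to each possible Management move:
- N1: BR = Hard, leader payoff -6.
- N2: BR = Hard, leader payoff -1.
- N3: BR = Hard, leader payoff -9.
- N4: BR = Soft, leader payoff 4.
Management's induced payoffs are -6, -1, -9, 4, so Management commits to N4. Subgame-perfect outcome: (Soft, N4) with payoffs (4, 4).
Now find the simultaneous Nash equilibrium.
Union's best replies: N1→Hard; N2→Hard; N3→Hard; N4→Soft.
Management's best replies: Soft→N1; Hard→N2.
The unique mutual best reply is (Hard, N2), giving (4, -1).
Management's commitment gain: 4 − -1 = 5.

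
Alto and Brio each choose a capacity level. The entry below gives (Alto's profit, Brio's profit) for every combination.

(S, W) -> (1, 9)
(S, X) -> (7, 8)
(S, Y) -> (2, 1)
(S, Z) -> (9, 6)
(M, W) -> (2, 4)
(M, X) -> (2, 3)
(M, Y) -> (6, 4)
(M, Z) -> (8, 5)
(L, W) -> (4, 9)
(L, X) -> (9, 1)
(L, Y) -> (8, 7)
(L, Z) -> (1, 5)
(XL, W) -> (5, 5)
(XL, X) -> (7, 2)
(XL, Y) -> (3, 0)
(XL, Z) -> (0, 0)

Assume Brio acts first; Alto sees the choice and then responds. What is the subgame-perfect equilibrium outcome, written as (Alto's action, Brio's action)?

(L, Y)

Alto best-responds to each possible Brio move:
- W: BR = XL, leader payoff 5.
- X: BR = L, leader payoff 1.
- Y: BR = L, leader payoff 7.
- Z: BR = S, leader payoff 6.
Among 5, 1, 7, 6, the best is 7 at Y. Subgame-perfect outcome: (L, Y) with payoffs (8, 7).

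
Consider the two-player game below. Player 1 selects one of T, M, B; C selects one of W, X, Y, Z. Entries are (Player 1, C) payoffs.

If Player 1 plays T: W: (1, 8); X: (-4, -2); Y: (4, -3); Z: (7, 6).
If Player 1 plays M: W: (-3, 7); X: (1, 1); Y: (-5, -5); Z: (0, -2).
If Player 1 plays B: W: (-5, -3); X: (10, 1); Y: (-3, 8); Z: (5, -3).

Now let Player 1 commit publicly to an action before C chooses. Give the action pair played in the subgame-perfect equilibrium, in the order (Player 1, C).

(T, W)

C best-responds to each possible Player 1 move:
- T: C compares 8, -2, -3, 6 and picks W; Player 1 would get 1.
- M: C compares 7, 1, -5, -2 and picks W; Player 1 would get -3.
- B: C compares -3, 1, 8, -3 and picks Y; Player 1 would get -3.
Maximizing over 1, -3, -3, Player 1 chooses T. Subgame-perfect outcome: (T, W) with payoffs (1, 8).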